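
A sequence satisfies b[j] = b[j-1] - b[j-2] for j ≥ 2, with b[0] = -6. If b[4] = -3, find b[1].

3

Let b[1] = z.
b[2] = 6 + z
b[3] = 6
b[4] = -z
So -z = -3, giving z = 3.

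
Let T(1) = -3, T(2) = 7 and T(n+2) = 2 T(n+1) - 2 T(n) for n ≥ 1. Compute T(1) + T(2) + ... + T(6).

T(3) = 2(7) - 2(-3) = 20
T(4) = 2(20) - 2(7) = 26
T(5) = 2(26) - 2(20) = 12
T(6) = 2(12) - 2(26) = -28
Sum = (-3) + 7 + 20 + 26 + 12 + (-28) = 34

34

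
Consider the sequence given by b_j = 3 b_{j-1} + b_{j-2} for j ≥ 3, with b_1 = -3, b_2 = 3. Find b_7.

b_3 = 3·3 + (-3) = 6
b_4 = 3·6 + 3 = 21
b_5 = 3·21 + 6 = 69
b_6 = 3·69 + 21 = 228
b_7 = 3·228 + 69 = 753

753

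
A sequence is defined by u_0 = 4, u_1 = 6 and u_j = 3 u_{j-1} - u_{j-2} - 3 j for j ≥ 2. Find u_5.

u_2 = 3·6 - 4 - 6 = 8
u_3 = 3·8 - 6 - 9 = 9
u_4 = 3·9 - 8 - 12 = 7
u_5 = 3·7 - 9 - 15 = -3

-3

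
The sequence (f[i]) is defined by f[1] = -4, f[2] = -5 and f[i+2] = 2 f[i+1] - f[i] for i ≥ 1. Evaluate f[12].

f[3] = 2·(-5) - (-4) = -6
f[4] = 2·(-6) - (-5) = -7
f[5] = 2·(-7) - (-6) = -8
f[6] = 2·(-8) - (-7) = -9
f[7] = 2·(-9) - (-8) = -10
f[8] = 2·(-10) - (-9) = -11
f[9] = 2·(-11) - (-10) = -12
f[10] = 2·(-12) - (-11) = -13
f[11] = 2·(-13) - (-12) = -14
f[12] = 2·(-14) - (-13) = -15

-15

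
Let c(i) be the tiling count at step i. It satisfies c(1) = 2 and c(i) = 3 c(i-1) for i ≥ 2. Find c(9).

13122

c(2) = 3(2) = 6
c(3) = 3(6) = 18
c(4) = 3(18) = 54
c(5) = 3(54) = 162
c(6) = 3(162) = 486
c(7) = 3(486) = 1458
c(8) = 3(1458) = 4374
c(9) = 3(4374) = 13122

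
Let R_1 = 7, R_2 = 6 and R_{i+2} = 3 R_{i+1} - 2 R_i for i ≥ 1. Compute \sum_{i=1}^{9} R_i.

-439

R_3 = 3(6) - 2(7) = 4
R_4 = 3(4) - 2(6) = 0
R_5 = 3(0) - 2(4) = -8
R_6 = 3(-8) - 2(0) = -24
R_7 = 3(-24) - 2(-8) = -56
R_8 = 3(-56) - 2(-24) = -120
R_9 = 3(-120) - 2(-56) = -248
Sum = 7 + 6 + 4 + 0 + (-8) + (-24) + (-56) + (-120) + (-248) = -439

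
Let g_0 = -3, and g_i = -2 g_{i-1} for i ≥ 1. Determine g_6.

-192

g_1 = -2(-3) = 6
g_2 = -2(6) = -12
g_3 = -2(-12) = 24
g_4 = -2(24) = -48
g_5 = -2(-48) = 96
g_6 = -2(96) = -192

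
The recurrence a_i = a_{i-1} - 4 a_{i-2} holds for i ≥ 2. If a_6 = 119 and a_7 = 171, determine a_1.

3

Rearranging, a_{i-2} = (a_i - a_{i-1}) / -4.
a_5 = (171 - 119) / -4 = 52/-4 = -13
a_4 = (119 - (-13)) / -4 = 132/-4 = -33
a_3 = (-13 - (-33)) / -4 = 20/-4 = -5
a_2 = (-33 - (-5)) / -4 = -28/-4 = 7
a_1 = (-5 - 7) / -4 = -12/-4 = 3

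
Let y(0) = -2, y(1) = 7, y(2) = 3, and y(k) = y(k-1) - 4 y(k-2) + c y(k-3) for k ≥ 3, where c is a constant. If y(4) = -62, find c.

y(3) = -25 - 2c
y(4) = -37 + 5c
So -37 + 5c = -62, giving c = -5.

-5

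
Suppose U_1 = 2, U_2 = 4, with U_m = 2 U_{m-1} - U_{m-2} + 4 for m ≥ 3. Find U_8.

100

U_3 = 2(4) - 2 + 4 = 10
U_4 = 2(10) - 4 + 4 = 20
U_5 = 2(20) - 10 + 4 = 34
U_6 = 2(34) - 20 + 4 = 52
U_7 = 2(52) - 34 + 4 = 74
U_8 = 2(74) - 52 + 4 = 100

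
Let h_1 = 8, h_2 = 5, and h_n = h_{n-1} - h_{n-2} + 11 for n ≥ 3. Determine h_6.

14

h_3 = 5 - 8 + 11 = 8
h_4 = 8 - 5 + 11 = 14
h_5 = 14 - 8 + 11 = 17
h_6 = 17 - 14 + 11 = 14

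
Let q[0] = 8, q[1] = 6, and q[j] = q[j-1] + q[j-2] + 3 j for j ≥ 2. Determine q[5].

q[2] = 6 + 8 + 6 = 20
q[3] = 20 + 6 + 9 = 35
q[4] = 35 + 20 + 12 = 67
q[5] = 67 + 35 + 15 = 117

117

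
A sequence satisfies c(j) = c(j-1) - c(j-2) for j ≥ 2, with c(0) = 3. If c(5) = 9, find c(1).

-6

Let c(1) = y.
c(2) = -3 + y
c(3) = -3
c(4) = -y
c(5) = 3 - y
So 3 - y = 9, giving y = -6.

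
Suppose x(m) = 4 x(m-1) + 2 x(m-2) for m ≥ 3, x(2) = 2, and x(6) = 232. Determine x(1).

-3

Let x(1) = z.
x(3) = 8 + 2z
x(4) = 36 + 8z
x(5) = 160 + 36z
x(6) = 712 + 160z
So 712 + 160z = 232, giving z = -3.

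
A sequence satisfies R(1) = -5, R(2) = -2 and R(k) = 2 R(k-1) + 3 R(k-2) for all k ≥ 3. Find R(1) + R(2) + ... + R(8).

R(3) = 2*(-2) + 3*(-5) = -19
R(4) = 2*(-19) + 3*(-2) = -44
R(5) = 2*(-44) + 3*(-19) = -145
R(6) = 2*(-145) + 3*(-44) = -422
R(7) = 2*(-422) + 3*(-145) = -1279
R(8) = 2*(-1279) + 3*(-422) = -3824
Sum = (-5) + (-2) + (-19) + (-44) + (-145) + (-422) + (-1279) + (-3824) = -5740

-5740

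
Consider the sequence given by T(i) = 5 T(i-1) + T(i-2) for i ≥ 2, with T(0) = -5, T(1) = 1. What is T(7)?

701

T(2) = 5(1) + (-5) = 0
T(3) = 5(0) + 1 = 1
T(4) = 5(1) + 0 = 5
T(5) = 5(5) + 1 = 26
T(6) = 5(26) + 5 = 135
T(7) = 5(135) + 26 = 701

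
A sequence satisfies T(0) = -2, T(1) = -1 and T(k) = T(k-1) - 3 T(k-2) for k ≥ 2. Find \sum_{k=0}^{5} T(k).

-28

T(2) = (-1) - 3·(-2) = 5
T(3) = 5 - 3·(-1) = 8
T(4) = 8 - 3·5 = -7
T(5) = (-7) - 3·8 = -31
Sum = (-2) + (-1) + 5 + 8 + (-7) + (-31) = -28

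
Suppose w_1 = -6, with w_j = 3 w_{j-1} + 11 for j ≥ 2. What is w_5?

-46

w_2 = 3(-6) + 11 = -7
w_3 = 3(-7) + 11 = -10
w_4 = 3(-10) + 11 = -19
w_5 = 3(-19) + 11 = -46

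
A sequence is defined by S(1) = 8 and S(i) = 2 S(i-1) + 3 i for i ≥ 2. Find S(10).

8668

S(2) = 2·8 + 6 = 22
S(3) = 2·22 + 9 = 53
S(4) = 2·53 + 12 = 118
S(5) = 2·118 + 15 = 251
S(6) = 2·251 + 18 = 520
S(7) = 2·520 + 21 = 1061
S(8) = 2·1061 + 24 = 2146
S(9) = 2·2146 + 27 = 4319
S(10) = 2·4319 + 30 = 8668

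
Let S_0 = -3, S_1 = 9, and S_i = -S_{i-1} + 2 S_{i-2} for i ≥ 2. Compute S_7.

513

S_2 = -9 + 2*(-3) = -15
S_3 = -(-15) + 2*9 = 33
S_4 = -33 + 2*(-15) = -63
S_5 = -(-63) + 2*33 = 129
S_6 = -129 + 2*(-63) = -255
S_7 = -(-255) + 2*129 = 513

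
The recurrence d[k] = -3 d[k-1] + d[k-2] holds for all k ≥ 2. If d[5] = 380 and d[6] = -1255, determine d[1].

5

Rearranging, d[k-2] = d[k] + 3 d[k-1].
d[4] = -1255 + 3(380) = -115
d[3] = 380 + 3(-115) = 35
d[2] = -115 + 3(35) = -10
d[1] = 35 + 3(-10) = 5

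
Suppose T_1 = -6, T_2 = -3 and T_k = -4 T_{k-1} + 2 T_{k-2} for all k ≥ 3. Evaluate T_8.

T_3 = -4(-3) + 2(-6) = 0
T_4 = -4(0) + 2(-3) = -6
T_5 = -4(-6) + 2(0) = 24
T_6 = -4(24) + 2(-6) = -108
T_7 = -4(-108) + 2(24) = 480
T_8 = -4(480) + 2(-108) = -2136

-2136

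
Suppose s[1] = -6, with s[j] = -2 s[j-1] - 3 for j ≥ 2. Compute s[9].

s[2] = -2·(-6) - 3 = 9
s[3] = -2·9 - 3 = -21
s[4] = -2·(-21) - 3 = 39
s[5] = -2·39 - 3 = -81
s[6] = -2·(-81) - 3 = 159
s[7] = -2·159 - 3 = -321
s[8] = -2·(-321) - 3 = 639
s[9] = -2·639 - 3 = -1281

-1281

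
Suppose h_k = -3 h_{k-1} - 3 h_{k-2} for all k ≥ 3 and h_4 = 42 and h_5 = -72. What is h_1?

Rearranging, h_{k-2} = (h_k + 3 h_{k-1}) / -3.
h_3 = (-72 + 3*42) / -3 = 54/-3 = -18
h_2 = (42 + 3*(-18)) / -3 = -12/-3 = 4
h_1 = (-18 + 3*4) / -3 = -6/-3 = 2

2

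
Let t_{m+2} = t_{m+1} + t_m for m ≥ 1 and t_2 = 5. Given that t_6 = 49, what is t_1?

8

Let t_1 = w.
t_3 = 5 + w
t_4 = 10 + w
t_5 = 15 + 2w
t_6 = 25 + 3w
So 25 + 3w = 49, giving w = 8.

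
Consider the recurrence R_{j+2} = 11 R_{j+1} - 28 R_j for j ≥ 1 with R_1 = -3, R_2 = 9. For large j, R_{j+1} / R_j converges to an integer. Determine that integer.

The characteristic equation is r^2 - 11r + 28 = 0, which factors as (r - 7)(r - 4) = 0.
So the roots are 7 and 4. Since |7| > |4| and the coefficient of 7^j is non-zero, the ratio tends to 7.

7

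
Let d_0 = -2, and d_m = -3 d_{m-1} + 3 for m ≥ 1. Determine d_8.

-18042

d_1 = -3*(-2) + 3 = 9
d_2 = -3*9 + 3 = -24
d_3 = -3*(-24) + 3 = 75
d_4 = -3*75 + 3 = -222
d_5 = -3*(-222) + 3 = 669
d_6 = -3*669 + 3 = -2004
d_7 = -3*(-2004) + 3 = 6015
d_8 = -3*6015 + 3 = -18042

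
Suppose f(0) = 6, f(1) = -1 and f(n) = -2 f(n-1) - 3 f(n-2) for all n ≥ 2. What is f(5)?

f(2) = -2*(-1) - 3*6 = -16
f(3) = -2*(-16) - 3*(-1) = 35
f(4) = -2*35 - 3*(-16) = -22
f(5) = -2*(-22) - 3*35 = -61

-61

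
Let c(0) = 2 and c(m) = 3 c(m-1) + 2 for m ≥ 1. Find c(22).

94143178826

The fixed point is 2/(1 - 3) = -1, so c(m) + 1 = 3(c(m-1) + 1).
Hence c(m) = 3·3^m - 1.
c(22) = 3·3^{22} - 1 = 3·31381059609 - 1 = 94143178826.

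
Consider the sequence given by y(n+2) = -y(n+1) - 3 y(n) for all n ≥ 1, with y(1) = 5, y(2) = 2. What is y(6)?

y(3) = -2 - 3*5 = -17
y(4) = -(-17) - 3*2 = 11
y(5) = -11 - 3*(-17) = 40
y(6) = -40 - 3*11 = -73

-73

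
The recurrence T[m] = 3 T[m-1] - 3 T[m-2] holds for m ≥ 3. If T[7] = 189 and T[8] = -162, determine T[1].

Rearranging, T[m-2] = (T[m] - 3 T[m-1]) / -3.
T[6] = (-162 - 3(189)) / -3 = -729/-3 = 243
T[5] = (189 - 3(243)) / -3 = -540/-3 = 180
T[4] = (243 - 3(180)) / -3 = -297/-3 = 99
T[3] = (180 - 3(99)) / -3 = -117/-3 = 39
T[2] = (99 - 3(39)) / -3 = -18/-3 = 6
T[1] = (39 - 3(6)) / -3 = 21/-3 = -7

-7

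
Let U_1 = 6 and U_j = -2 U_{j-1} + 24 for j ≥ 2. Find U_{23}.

-8388600

The fixed point is 24/(1 + 2) = 8, so U_j - 8 = -2(U_{j-1} - 8).
Hence U_j = -2·(-2)^{j-1} + 8.
U_{23} = -2·(-2)^{22} + 8 = -2·4194304 + 8 = -8388600.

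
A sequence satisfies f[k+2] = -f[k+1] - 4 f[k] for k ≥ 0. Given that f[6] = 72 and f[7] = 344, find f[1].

Rearranging, f[k-2] = (f[k] + f[k-1]) / -4.
f[5] = (344 + 72) / -4 = 416/-4 = -104
f[4] = (72 + (-104)) / -4 = -32/-4 = 8
f[3] = (-104 + 8) / -4 = -96/-4 = 24
f[2] = (8 + 24) / -4 = 32/-4 = -8
f[1] = (24 + (-8)) / -4 = 16/-4 = -4

-4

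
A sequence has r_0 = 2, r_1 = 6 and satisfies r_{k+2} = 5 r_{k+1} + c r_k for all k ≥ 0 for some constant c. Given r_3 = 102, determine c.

-3

r_2 = 30 + 2c
r_3 = 150 + 16c
So 150 + 16c = 102, giving c = -3.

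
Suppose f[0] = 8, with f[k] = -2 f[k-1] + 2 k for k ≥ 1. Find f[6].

f[1] = -2*8 + 2 = -14
f[2] = -2*(-14) + 4 = 32
f[3] = -2*32 + 6 = -58
f[4] = -2*(-58) + 8 = 124
f[5] = -2*124 + 10 = -238
f[6] = -2*(-238) + 12 = 488

488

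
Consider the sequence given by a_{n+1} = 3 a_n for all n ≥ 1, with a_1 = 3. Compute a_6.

a_2 = 3*3 = 9
a_3 = 3*9 = 27
a_4 = 3*27 = 81
a_5 = 3*81 = 243
a_6 = 3*243 = 729

729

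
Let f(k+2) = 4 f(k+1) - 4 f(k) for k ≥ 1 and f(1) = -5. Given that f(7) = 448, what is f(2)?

-6

Let f(2) = w.
f(3) = 20 + 4w
f(4) = 80 + 12w
f(5) = 240 + 32w
f(6) = 640 + 80w
f(7) = 1600 + 192w
So 1600 + 192w = 448, giving w = -6.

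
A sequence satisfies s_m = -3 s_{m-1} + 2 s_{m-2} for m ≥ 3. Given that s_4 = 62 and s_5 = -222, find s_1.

-3

Rearranging, s_{m-2} = (s_m + 3 s_{m-1}) / 2.
s_3 = (-222 + 3*62) / 2 = -36/2 = -18
s_2 = (62 + 3*(-18)) / 2 = 8/2 = 4
s_1 = (-18 + 3*4) / 2 = -6/2 = -3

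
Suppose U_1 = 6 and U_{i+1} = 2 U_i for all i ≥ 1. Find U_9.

1536

U_2 = 2*6 = 12
U_3 = 2*12 = 24
U_4 = 2*24 = 48
U_5 = 2*48 = 96
U_6 = 2*96 = 192
U_7 = 2*192 = 384
U_8 = 2*384 = 768
U_9 = 2*768 = 1536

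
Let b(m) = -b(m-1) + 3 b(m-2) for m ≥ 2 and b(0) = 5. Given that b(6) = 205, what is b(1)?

Let b(1) = y.
b(2) = 15 - y
b(3) = -15 + 4y
b(4) = 60 - 7y
b(5) = -105 + 19y
b(6) = 285 - 40y
So 285 - 40y = 205, giving y = 2.

2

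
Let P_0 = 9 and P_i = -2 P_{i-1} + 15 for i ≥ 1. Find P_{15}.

The fixed point is 15/(1 + 2) = 5, so P_i - 5 = -2(P_{i-1} - 5).
Hence P_i = 4·(-2)^i + 5.
P_{15} = 4·(-2)^{15} + 5 = 4·-32768 + 5 = -131067.

-131067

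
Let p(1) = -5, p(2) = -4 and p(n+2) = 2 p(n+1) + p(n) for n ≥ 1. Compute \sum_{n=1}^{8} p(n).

-1752

p(3) = 2·(-4) + (-5) = -13
p(4) = 2·(-13) + (-4) = -30
p(5) = 2·(-30) + (-13) = -73
p(6) = 2·(-73) + (-30) = -176
p(7) = 2·(-176) + (-73) = -425
p(8) = 2·(-425) + (-176) = -1026
Sum = (-5) + (-4) + (-13) + (-30) + (-73) + (-176) + (-425) + (-1026) = -1752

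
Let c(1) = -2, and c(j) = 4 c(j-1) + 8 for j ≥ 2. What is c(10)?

174760

c(2) = 4·(-2) + 8 = 0
c(3) = 4·0 + 8 = 8
c(4) = 4·8 + 8 = 40
c(5) = 4·40 + 8 = 168
c(6) = 4·168 + 8 = 680
c(7) = 4·680 + 8 = 2728
c(8) = 4·2728 + 8 = 10920
c(9) = 4·10920 + 8 = 43688
c(10) = 4·43688 + 8 = 174760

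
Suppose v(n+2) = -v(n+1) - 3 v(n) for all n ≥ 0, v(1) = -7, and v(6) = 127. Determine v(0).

-5

Let v(0) = z.
v(2) = 7 - 3z
v(3) = 14 + 3z
v(4) = -35 + 6z
v(5) = -7 - 15z
v(6) = 112 - 3z
So 112 - 3z = 127, giving z = -5.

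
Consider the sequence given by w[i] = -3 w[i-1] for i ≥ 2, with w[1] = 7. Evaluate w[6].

-1701

w[2] = -3*7 = -21
w[3] = -3*(-21) = 63
w[4] = -3*63 = -189
w[5] = -3*(-189) = 567
w[6] = -3*567 = -1701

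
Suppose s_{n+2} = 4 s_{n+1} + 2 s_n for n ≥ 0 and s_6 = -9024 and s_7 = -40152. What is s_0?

-6

Rearranging, s_{n-2} = (s_n - 4 s_{n-1}) / 2.
s_5 = (-40152 - 4·(-9024)) / 2 = -4056/2 = -2028
s_4 = (-9024 - 4·(-2028)) / 2 = -912/2 = -456
s_3 = (-2028 - 4·(-456)) / 2 = -204/2 = -102
s_2 = (-456 - 4·(-102)) / 2 = -48/2 = -24
s_1 = (-102 - 4·(-24)) / 2 = -6/2 = -3
s_0 = (-24 - 4·(-3)) / 2 = -12/2 = -6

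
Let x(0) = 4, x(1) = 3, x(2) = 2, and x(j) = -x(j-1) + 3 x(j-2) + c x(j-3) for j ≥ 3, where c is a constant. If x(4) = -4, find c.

3

x(3) = 7 + 4c
x(4) = -1 - c
So -1 - c = -4, giving c = 3.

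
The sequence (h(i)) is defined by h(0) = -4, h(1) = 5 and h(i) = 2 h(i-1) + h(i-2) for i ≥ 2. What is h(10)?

h(2) = 2(5) + (-4) = 6
h(3) = 2(6) + 5 = 17
h(4) = 2(17) + 6 = 40
h(5) = 2(40) + 17 = 97
h(6) = 2(97) + 40 = 234
h(7) = 2(234) + 97 = 565
h(8) = 2(565) + 234 = 1364
h(9) = 2(1364) + 565 = 3293
h(10) = 2(3293) + 1364 = 7950

7950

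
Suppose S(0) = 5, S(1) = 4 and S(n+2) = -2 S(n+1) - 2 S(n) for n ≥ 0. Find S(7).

S(2) = -2(4) - 2(5) = -18
S(3) = -2(-18) - 2(4) = 28
S(4) = -2(28) - 2(-18) = -20
S(5) = -2(-20) - 2(28) = -16
S(6) = -2(-16) - 2(-20) = 72
S(7) = -2(72) - 2(-16) = -112

-112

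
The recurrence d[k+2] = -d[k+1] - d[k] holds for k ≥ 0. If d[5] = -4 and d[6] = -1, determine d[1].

5

Rearranging, d[k-2] = -(d[k] + d[k-1]).
d[4] = -(-1 + (-4)) = 5
d[3] = -(-4 + 5) = -1
d[2] = -(5 + (-1)) = -4
d[1] = -(-1 + (-4)) = 5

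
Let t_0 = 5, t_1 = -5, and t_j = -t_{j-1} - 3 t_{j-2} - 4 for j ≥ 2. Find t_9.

t_2 = -(-5) - 3(5) - 4 = -14
t_3 = -(-14) - 3(-5) - 4 = 25
t_4 = -25 - 3(-14) - 4 = 13
t_5 = -13 - 3(25) - 4 = -92
t_6 = -(-92) - 3(13) - 4 = 49
t_7 = -49 - 3(-92) - 4 = 223
t_8 = -223 - 3(49) - 4 = -374
t_9 = -(-374) - 3(223) - 4 = -299

-299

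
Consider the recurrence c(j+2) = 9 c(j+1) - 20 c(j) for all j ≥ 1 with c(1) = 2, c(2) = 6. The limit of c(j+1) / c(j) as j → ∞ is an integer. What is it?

5

The characteristic equation is r^2 - 9r + 20 = 0, which factors as (r - 5)(r - 4) = 0.
So the roots are 5 and 4. Since |5| > |4| and the coefficient of 5^j is non-zero, the ratio tends to 5.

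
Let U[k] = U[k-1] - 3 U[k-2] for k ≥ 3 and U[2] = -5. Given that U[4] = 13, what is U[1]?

-1

Let U[1] = z.
U[3] = -5 - 3z
U[4] = 10 - 3z
So 10 - 3z = 13, giving z = -1.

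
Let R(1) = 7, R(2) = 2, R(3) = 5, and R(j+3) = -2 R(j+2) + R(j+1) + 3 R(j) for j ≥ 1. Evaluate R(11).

R(4) = -2(5) + 2 + 3(7) = 13
R(5) = -2(13) + 5 + 3(2) = -15
R(6) = -2(-15) + 13 + 3(5) = 58
R(7) = -2(58) + (-15) + 3(13) = -92
R(8) = -2(-92) + 58 + 3(-15) = 197
R(9) = -2(197) + (-92) + 3(58) = -312
R(10) = -2(-312) + 197 + 3(-92) = 545
R(11) = -2(545) + (-312) + 3(197) = -811

-811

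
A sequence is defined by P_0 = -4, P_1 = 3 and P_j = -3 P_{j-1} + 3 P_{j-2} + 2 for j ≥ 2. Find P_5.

983

P_2 = -3*3 + 3*(-4) + 2 = -19
P_3 = -3*(-19) + 3*3 + 2 = 68
P_4 = -3*68 + 3*(-19) + 2 = -259
P_5 = -3*(-259) + 3*68 + 2 = 983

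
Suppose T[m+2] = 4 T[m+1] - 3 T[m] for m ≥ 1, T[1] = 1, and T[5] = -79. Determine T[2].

-1

Let T[2] = w.
T[3] = -3 + 4w
T[4] = -12 + 13w
T[5] = -39 + 40w
So -39 + 40w = -79, giving w = -1.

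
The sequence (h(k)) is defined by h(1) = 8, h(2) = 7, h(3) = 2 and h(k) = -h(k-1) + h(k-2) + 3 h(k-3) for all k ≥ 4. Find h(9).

180

h(4) = -2 + 7 + 3(8) = 29
h(5) = -29 + 2 + 3(7) = -6
h(6) = -(-6) + 29 + 3(2) = 41
h(7) = -41 + (-6) + 3(29) = 40
h(8) = -40 + 41 + 3(-6) = -17
h(9) = -(-17) + 40 + 3(41) = 180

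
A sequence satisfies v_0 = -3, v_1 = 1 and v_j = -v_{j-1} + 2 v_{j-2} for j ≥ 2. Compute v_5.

v_2 = -1 + 2*(-3) = -7
v_3 = -(-7) + 2*1 = 9
v_4 = -9 + 2*(-7) = -23
v_5 = -(-23) + 2*9 = 41

41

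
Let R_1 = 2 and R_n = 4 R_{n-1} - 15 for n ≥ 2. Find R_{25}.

The fixed point is -15/(1 - 4) = 5, so R_n - 5 = 4(R_{n-1} - 5).
Hence R_n = -3·4^{n-1} + 5.
R_{25} = -3·4^{24} + 5 = -3·281474976710656 + 5 = -844424930131963.

-844424930131963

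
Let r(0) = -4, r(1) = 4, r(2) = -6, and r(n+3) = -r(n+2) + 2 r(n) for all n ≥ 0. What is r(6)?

r(3) = -(-6) + 2*(-4) = -2
r(4) = -(-2) + 2*4 = 10
r(5) = -10 + 2*(-6) = -22
r(6) = -(-22) + 2*(-2) = 18

18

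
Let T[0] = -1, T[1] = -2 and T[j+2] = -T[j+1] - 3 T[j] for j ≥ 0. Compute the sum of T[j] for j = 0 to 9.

T[2] = -(-2) - 3*(-1) = 5
T[3] = -5 - 3*(-2) = 1
T[4] = -1 - 3*5 = -16
T[5] = -(-16) - 3*1 = 13
T[6] = -13 - 3*(-16) = 35
T[7] = -35 - 3*13 = -74
T[8] = -(-74) - 3*35 = -31
T[9] = -(-31) - 3*(-74) = 253
Sum = (-1) + (-2) + 5 + 1 + (-16) + 13 + 35 + (-74) + (-31) + 253 = 183

183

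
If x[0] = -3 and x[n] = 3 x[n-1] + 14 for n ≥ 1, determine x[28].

91507169819837

The fixed point is 14/(1 - 3) = -7, so x[n] + 7 = 3(x[n-1] + 7).
Hence x[n] = 4·3^n - 7.
x[28] = 4·3^{28} - 7 = 4·22876792454961 - 7 = 91507169819837.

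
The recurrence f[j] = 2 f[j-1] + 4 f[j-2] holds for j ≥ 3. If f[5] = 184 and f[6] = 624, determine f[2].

9

Rearranging, f[j-2] = (f[j] - 2 f[j-1]) / 4.
f[4] = (624 - 2*184) / 4 = 256/4 = 64
f[3] = (184 - 2*64) / 4 = 56/4 = 14
f[2] = (64 - 2*14) / 4 = 36/4 = 9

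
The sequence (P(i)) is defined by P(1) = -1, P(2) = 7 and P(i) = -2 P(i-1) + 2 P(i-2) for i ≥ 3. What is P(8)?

P(3) = -2·7 + 2·(-1) = -16
P(4) = -2·(-16) + 2·7 = 46
P(5) = -2·46 + 2·(-16) = -124
P(6) = -2·(-124) + 2·46 = 340
P(7) = -2·340 + 2·(-124) = -928
P(8) = -2·(-928) + 2·340 = 2536

2536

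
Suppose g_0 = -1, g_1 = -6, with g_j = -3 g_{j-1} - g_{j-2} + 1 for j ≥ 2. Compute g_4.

140

g_2 = -3*(-6) - (-1) + 1 = 20
g_3 = -3*20 - (-6) + 1 = -53
g_4 = -3*(-53) - 20 + 1 = 140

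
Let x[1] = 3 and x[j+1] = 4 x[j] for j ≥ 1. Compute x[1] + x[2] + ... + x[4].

255

x[2] = 4*3 = 12
x[3] = 4*12 = 48
x[4] = 4*48 = 192
Sum = 3 + 12 + 48 + 192 = 255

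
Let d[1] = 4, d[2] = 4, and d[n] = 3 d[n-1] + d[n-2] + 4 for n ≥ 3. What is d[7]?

d[3] = 3*4 + 4 + 4 = 20
d[4] = 3*20 + 4 + 4 = 68
d[5] = 3*68 + 20 + 4 = 228
d[6] = 3*228 + 68 + 4 = 756
d[7] = 3*756 + 228 + 4 = 2500

2500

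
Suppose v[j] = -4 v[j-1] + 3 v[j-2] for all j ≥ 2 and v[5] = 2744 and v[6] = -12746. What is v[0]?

2

Rearranging, v[j-2] = (v[j] + 4 v[j-1]) / 3.
v[4] = (-12746 + 4*2744) / 3 = -1770/3 = -590
v[3] = (2744 + 4*(-590)) / 3 = 384/3 = 128
v[2] = (-590 + 4*128) / 3 = -78/3 = -26
v[1] = (128 + 4*(-26)) / 3 = 24/3 = 8
v[0] = (-26 + 4*8) / 3 = 6/3 = 2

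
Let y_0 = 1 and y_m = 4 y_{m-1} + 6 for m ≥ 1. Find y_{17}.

The fixed point is 6/(1 - 4) = -2, so y_m + 2 = 4(y_{m-1} + 2).
Hence y_m = 3·4^m - 2.
y_{17} = 3·4^{17} - 2 = 3·17179869184 - 2 = 51539607550.

51539607550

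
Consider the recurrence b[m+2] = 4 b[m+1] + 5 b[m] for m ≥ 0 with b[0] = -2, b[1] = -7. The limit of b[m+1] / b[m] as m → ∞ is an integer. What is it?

5

The characteristic equation is r^2 - 4r - 5 = 0, which factors as (r - 5)(r + 1) = 0.
So the roots are 5 and -1. Since |5| > |-1| and the coefficient of 5^m is non-zero, the ratio tends to 5.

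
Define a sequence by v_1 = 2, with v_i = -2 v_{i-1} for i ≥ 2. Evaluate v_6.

-64

v_2 = -2(2) = -4
v_3 = -2(-4) = 8
v_4 = -2(8) = -16
v_5 = -2(-16) = 32
v_6 = -2(32) = -64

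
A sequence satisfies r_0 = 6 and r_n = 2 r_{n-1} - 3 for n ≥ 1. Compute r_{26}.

201326595

The fixed point is -3/(1 - 2) = 3, so r_n - 3 = 2(r_{n-1} - 3).
Hence r_n = 3·2^n + 3.
r_{26} = 3·2^{26} + 3 = 3·67108864 + 3 = 201326595.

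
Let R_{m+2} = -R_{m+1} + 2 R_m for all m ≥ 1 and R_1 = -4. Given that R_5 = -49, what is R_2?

Let R_2 = x.
R_3 = -8 - x
R_4 = 8 + 3x
R_5 = -24 - 5x
So -24 - 5x = -49, giving x = 5.

5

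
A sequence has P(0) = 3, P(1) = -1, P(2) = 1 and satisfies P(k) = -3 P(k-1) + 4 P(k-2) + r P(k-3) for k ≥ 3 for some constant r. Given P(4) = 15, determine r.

1

P(3) = -7 + 3r
P(4) = 25 - 10r
So 25 - 10r = 15, giving r = 1.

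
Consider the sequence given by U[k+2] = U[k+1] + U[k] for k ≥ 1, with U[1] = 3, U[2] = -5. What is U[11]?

-173

U[3] = (-5) + 3 = -2
U[4] = (-2) + (-5) = -7
U[5] = (-7) + (-2) = -9
U[6] = (-9) + (-7) = -16
U[7] = (-16) + (-9) = -25
U[8] = (-25) + (-16) = -41
U[9] = (-41) + (-25) = -66
U[10] = (-66) + (-41) = -107
U[11] = (-107) + (-66) = -173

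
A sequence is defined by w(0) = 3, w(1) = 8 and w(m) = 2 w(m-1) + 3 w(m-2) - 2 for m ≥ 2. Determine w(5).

608

w(2) = 2(8) + 3(3) - 2 = 23
w(3) = 2(23) + 3(8) - 2 = 68
w(4) = 2(68) + 3(23) - 2 = 203
w(5) = 2(203) + 3(68) - 2 = 608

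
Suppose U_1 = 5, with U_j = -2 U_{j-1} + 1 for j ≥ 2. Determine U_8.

U_2 = -2*5 + 1 = -9
U_3 = -2*(-9) + 1 = 19
U_4 = -2*19 + 1 = -37
U_5 = -2*(-37) + 1 = 75
U_6 = -2*75 + 1 = -149
U_7 = -2*(-149) + 1 = 299
U_8 = -2*299 + 1 = -597

-597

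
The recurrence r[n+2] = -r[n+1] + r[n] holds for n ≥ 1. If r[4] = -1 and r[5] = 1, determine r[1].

Rearranging, r[n-2] = r[n] + r[n-1].
r[3] = 1 + (-1) = 0
r[2] = -1 + 0 = -1
r[1] = 0 + (-1) = -1

-1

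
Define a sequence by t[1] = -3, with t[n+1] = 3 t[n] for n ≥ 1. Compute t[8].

t[2] = 3(-3) = -9
t[3] = 3(-9) = -27
t[4] = 3(-27) = -81
t[5] = 3(-81) = -243
t[6] = 3(-243) = -729
t[7] = 3(-729) = -2187
t[8] = 3(-2187) = -6561

-6561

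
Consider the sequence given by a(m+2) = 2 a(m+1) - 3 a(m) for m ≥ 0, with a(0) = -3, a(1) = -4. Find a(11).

a(2) = 2(-4) - 3(-3) = 1
a(3) = 2(1) - 3(-4) = 14
a(4) = 2(14) - 3(1) = 25
a(5) = 2(25) - 3(14) = 8
a(6) = 2(8) - 3(25) = -59
a(7) = 2(-59) - 3(8) = -142
a(8) = 2(-142) - 3(-59) = -107
a(9) = 2(-107) - 3(-142) = 212
a(10) = 2(212) - 3(-107) = 745
a(11) = 2(745) - 3(212) = 854

854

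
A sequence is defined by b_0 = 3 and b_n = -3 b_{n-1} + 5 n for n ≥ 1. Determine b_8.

13543

b_1 = -3(3) + 5 = -4
b_2 = -3(-4) + 10 = 22
b_3 = -3(22) + 15 = -51
b_4 = -3(-51) + 20 = 173
b_5 = -3(173) + 25 = -494
b_6 = -3(-494) + 30 = 1512
b_7 = -3(1512) + 35 = -4501
b_8 = -3(-4501) + 40 = 13543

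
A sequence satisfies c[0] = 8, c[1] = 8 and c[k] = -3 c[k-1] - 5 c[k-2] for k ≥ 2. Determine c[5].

-352

c[2] = -3*8 - 5*8 = -64
c[3] = -3*(-64) - 5*8 = 152
c[4] = -3*152 - 5*(-64) = -136
c[5] = -3*(-136) - 5*152 = -352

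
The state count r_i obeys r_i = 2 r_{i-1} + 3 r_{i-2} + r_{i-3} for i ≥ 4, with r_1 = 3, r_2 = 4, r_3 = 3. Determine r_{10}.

15731

r_4 = 2*3 + 3*4 + 3 = 21
r_5 = 2*21 + 3*3 + 4 = 55
r_6 = 2*55 + 3*21 + 3 = 176
r_7 = 2*176 + 3*55 + 21 = 538
r_8 = 2*538 + 3*176 + 55 = 1659
r_9 = 2*1659 + 3*538 + 176 = 5108
r_{10} = 2*5108 + 3*1659 + 538 = 15731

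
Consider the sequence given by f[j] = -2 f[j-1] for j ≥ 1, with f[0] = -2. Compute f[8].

f[1] = -2*(-2) = 4
f[2] = -2*4 = -8
f[3] = -2*(-8) = 16
f[4] = -2*16 = -32
f[5] = -2*(-32) = 64
f[6] = -2*64 = -128
f[7] = -2*(-128) = 256
f[8] = -2*256 = -512

-512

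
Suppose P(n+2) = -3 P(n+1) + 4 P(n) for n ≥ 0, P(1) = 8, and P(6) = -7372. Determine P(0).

Let P(0) = w.
P(2) = -24 + 4w
P(3) = 104 - 12w
P(4) = -408 + 52w
P(5) = 1640 - 204w
P(6) = -6552 + 820w
So -6552 + 820w = -7372, giving w = -1.

-1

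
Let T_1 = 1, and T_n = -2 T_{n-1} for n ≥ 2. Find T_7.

T_2 = -2(1) = -2
T_3 = -2(-2) = 4
T_4 = -2(4) = -8
T_5 = -2(-8) = 16
T_6 = -2(16) = -32
T_7 = -2(-32) = 64

64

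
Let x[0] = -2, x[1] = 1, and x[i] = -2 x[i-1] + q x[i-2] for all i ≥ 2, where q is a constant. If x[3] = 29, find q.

x[2] = -2 - 2q
x[3] = 4 + 5q
So 4 + 5q = 29, giving q = 5.

5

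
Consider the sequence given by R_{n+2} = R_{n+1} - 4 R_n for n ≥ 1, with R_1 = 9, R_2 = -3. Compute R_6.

R_3 = (-3) - 4*9 = -39
R_4 = (-39) - 4*(-3) = -27
R_5 = (-27) - 4*(-39) = 129
R_6 = 129 - 4*(-27) = 237

237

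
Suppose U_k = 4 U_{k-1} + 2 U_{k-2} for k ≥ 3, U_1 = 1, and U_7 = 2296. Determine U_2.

1

Let U_2 = y.
U_3 = 2 + 4y
U_4 = 8 + 18y
U_5 = 36 + 80y
U_6 = 160 + 356y
U_7 = 712 + 1584y
So 712 + 1584y = 2296, giving y = 1.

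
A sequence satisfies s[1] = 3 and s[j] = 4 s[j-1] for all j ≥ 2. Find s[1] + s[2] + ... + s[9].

s[2] = 4·3 = 12
s[3] = 4·12 = 48
s[4] = 4·48 = 192
s[5] = 4·192 = 768
s[6] = 4·768 = 3072
s[7] = 4·3072 = 12288
s[8] = 4·12288 = 49152
s[9] = 4·49152 = 196608
Sum = 3 + 12 + 48 + 192 + 768 + 3072 + 12288 + 49152 + 196608 = 262143

262143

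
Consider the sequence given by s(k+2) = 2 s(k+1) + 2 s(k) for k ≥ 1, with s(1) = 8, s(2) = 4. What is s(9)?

8832

s(3) = 2(4) + 2(8) = 24
s(4) = 2(24) + 2(4) = 56
s(5) = 2(56) + 2(24) = 160
s(6) = 2(160) + 2(56) = 432
s(7) = 2(432) + 2(160) = 1184
s(8) = 2(1184) + 2(432) = 3232
s(9) = 2(3232) + 2(1184) = 8832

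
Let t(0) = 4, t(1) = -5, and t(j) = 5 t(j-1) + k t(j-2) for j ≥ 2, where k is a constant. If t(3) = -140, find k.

t(2) = -25 + 4k
t(3) = -125 + 15k
So -125 + 15k = -140, giving k = -1.

-1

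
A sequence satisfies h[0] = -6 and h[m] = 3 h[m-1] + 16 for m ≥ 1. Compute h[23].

188286357646

The fixed point is 16/(1 - 3) = -8, so h[m] + 8 = 3(h[m-1] + 8).
Hence h[m] = 2·3^m - 8.
h[23] = 2·3^{23} - 8 = 2·94143178827 - 8 = 188286357646.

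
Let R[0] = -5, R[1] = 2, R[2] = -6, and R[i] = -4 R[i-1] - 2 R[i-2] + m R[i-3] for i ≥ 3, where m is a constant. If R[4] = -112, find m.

R[3] = 20 - 5m
R[4] = -68 + 22m
So -68 + 22m = -112, giving m = -2.

-2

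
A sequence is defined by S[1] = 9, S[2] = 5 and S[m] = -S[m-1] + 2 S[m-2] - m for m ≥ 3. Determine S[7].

64

S[3] = -5 + 2(9) - 3 = 10
S[4] = -10 + 2(5) - 4 = -4
S[5] = -(-4) + 2(10) - 5 = 19
S[6] = -19 + 2(-4) - 6 = -33
S[7] = -(-33) + 2(19) - 7 = 64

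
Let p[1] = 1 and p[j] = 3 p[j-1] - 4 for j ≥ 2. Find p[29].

The fixed point is -4/(1 - 3) = 2, so p[j] - 2 = 3(p[j-1] - 2).
Hence p[j] = -1·3^{j-1} + 2.
p[29] = -1·3^{28} + 2 = -1·22876792454961 + 2 = -22876792454959.

-22876792454959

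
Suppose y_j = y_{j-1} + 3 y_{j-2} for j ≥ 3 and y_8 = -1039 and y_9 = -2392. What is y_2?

Rearranging, y_{j-2} = (y_j - y_{j-1}) / 3.
y_7 = (-2392 - (-1039)) / 3 = -1353/3 = -451
y_6 = (-1039 - (-451)) / 3 = -588/3 = -196
y_5 = (-451 - (-196)) / 3 = -255/3 = -85
y_4 = (-196 - (-85)) / 3 = -111/3 = -37
y_3 = (-85 - (-37)) / 3 = -48/3 = -16
y_2 = (-37 - (-16)) / 3 = -21/3 = -7

-7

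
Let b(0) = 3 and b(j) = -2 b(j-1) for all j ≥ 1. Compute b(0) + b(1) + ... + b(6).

129

b(1) = -2*3 = -6
b(2) = -2*(-6) = 12
b(3) = -2*12 = -24
b(4) = -2*(-24) = 48
b(5) = -2*48 = -96
b(6) = -2*(-96) = 192
Sum = 3 + (-6) + 12 + (-24) + 48 + (-96) + 192 = 129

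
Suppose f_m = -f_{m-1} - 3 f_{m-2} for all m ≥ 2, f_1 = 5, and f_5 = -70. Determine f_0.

Let f_0 = y.
f_2 = -5 - 3y
f_3 = -10 + 3y
f_4 = 25 + 6y
f_5 = 5 - 15y
So 5 - 15y = -70, giving y = 5.

5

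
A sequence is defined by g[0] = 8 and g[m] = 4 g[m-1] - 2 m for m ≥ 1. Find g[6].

29132

g[1] = 4·8 - 2 = 30
g[2] = 4·30 - 4 = 116
g[3] = 4·116 - 6 = 458
g[4] = 4·458 - 8 = 1824
g[5] = 4·1824 - 10 = 7286
g[6] = 4·7286 - 12 = 29132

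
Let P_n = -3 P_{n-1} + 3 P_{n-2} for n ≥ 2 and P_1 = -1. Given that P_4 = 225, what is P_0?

5

Let P_0 = x.
P_2 = 3 + 3x
P_3 = -12 - 9x
P_4 = 45 + 36x
So 45 + 36x = 225, giving x = 5.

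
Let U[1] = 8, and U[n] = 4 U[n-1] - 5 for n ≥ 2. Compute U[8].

103767

U[2] = 4*8 - 5 = 27
U[3] = 4*27 - 5 = 103
U[4] = 4*103 - 5 = 407
U[5] = 4*407 - 5 = 1623
U[6] = 4*1623 - 5 = 6487
U[7] = 4*6487 - 5 = 25943
U[8] = 4*25943 - 5 = 103767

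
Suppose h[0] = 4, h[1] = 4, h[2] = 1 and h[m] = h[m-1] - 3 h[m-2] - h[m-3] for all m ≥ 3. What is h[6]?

h[3] = 1 - 3(4) - 4 = -15
h[4] = (-15) - 3(1) - 4 = -22
h[5] = (-22) - 3(-15) - 1 = 22
h[6] = 22 - 3(-22) - (-15) = 103

103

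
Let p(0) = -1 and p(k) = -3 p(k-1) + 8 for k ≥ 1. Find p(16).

-129140161

The fixed point is 8/(1 + 3) = 2, so p(k) - 2 = -3(p(k-1) - 2).
Hence p(k) = -3·(-3)^k + 2.
p(16) = -3·(-3)^{16} + 2 = -3·43046721 + 2 = -129140161.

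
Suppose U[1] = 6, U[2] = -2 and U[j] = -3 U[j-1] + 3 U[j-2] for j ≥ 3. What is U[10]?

U[3] = -3*(-2) + 3*6 = 24
U[4] = -3*24 + 3*(-2) = -78
U[5] = -3*(-78) + 3*24 = 306
U[6] = -3*306 + 3*(-78) = -1152
U[7] = -3*(-1152) + 3*306 = 4374
U[8] = -3*4374 + 3*(-1152) = -16578
U[9] = -3*(-16578) + 3*4374 = 62856
U[10] = -3*62856 + 3*(-16578) = -238302

-238302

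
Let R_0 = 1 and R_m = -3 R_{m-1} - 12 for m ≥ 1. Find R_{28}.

The fixed point is -12/(1 + 3) = -3, so R_m + 3 = -3(R_{m-1} + 3).
Hence R_m = 4·(-3)^m - 3.
R_{28} = 4·(-3)^{28} - 3 = 4·22876792454961 - 3 = 91507169819841.

91507169819841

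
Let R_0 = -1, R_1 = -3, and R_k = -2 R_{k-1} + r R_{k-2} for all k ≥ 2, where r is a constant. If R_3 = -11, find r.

R_2 = 6 - r
R_3 = -12 - r
So -12 - r = -11, giving r = -1.

-1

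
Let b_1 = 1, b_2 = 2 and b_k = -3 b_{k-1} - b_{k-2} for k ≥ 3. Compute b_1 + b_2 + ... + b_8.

651

b_3 = -3(2) - 1 = -7
b_4 = -3(-7) - 2 = 19
b_5 = -3(19) - (-7) = -50
b_6 = -3(-50) - 19 = 131
b_7 = -3(131) - (-50) = -343
b_8 = -3(-343) - 131 = 898
Sum = 1 + 2 + (-7) + 19 + (-50) + 131 + (-343) + 898 = 651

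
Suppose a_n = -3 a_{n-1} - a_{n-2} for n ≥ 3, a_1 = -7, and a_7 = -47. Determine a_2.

Let a_2 = v.
a_3 = 7 - 3v
a_4 = -21 + 8v
a_5 = 56 - 21v
a_6 = -147 + 55v
a_7 = 385 - 144v
So 385 - 144v = -47, giving v = 3.

3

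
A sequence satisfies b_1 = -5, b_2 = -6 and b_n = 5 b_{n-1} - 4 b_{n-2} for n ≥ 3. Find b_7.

b_3 = 5(-6) - 4(-5) = -10
b_4 = 5(-10) - 4(-6) = -26
b_5 = 5(-26) - 4(-10) = -90
b_6 = 5(-90) - 4(-26) = -346
b_7 = 5(-346) - 4(-90) = -1370

-1370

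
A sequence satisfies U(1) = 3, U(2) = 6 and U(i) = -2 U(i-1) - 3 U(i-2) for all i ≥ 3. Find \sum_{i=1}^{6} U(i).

-75

U(3) = -2·6 - 3·3 = -21
U(4) = -2·(-21) - 3·6 = 24
U(5) = -2·24 - 3·(-21) = 15
U(6) = -2·15 - 3·24 = -102
Sum = 3 + 6 + (-21) + 24 + 15 + (-102) = -75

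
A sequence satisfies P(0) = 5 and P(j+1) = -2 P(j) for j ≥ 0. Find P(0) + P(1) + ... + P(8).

855

P(1) = -2·5 = -10
P(2) = -2·(-10) = 20
P(3) = -2·20 = -40
P(4) = -2·(-40) = 80
P(5) = -2·80 = -160
P(6) = -2·(-160) = 320
P(7) = -2·320 = -640
P(8) = -2·(-640) = 1280
Sum = 5 + (-10) + 20 + (-40) + 80 + (-160) + 320 + (-640) + 1280 = 855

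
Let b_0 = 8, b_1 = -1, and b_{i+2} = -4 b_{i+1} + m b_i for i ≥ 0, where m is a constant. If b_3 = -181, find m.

5

b_2 = 4 + 8m
b_3 = -16 - 33m
So -16 - 33m = -181, giving m = 5.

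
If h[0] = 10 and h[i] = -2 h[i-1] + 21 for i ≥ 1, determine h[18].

The fixed point is 21/(1 + 2) = 7, so h[i] - 7 = -2(h[i-1] - 7).
Hence h[i] = 3·(-2)^i + 7.
h[18] = 3·(-2)^{18} + 7 = 3·262144 + 7 = 786439.

786439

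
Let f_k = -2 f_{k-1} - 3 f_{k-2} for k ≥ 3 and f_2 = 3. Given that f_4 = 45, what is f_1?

7

Let f_1 = v.
f_3 = -6 - 3v
f_4 = 3 + 6v
So 3 + 6v = 45, giving v = 7.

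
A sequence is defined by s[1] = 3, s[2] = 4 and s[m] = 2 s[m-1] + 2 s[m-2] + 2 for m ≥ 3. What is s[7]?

s[3] = 2(4) + 2(3) + 2 = 16
s[4] = 2(16) + 2(4) + 2 = 42
s[5] = 2(42) + 2(16) + 2 = 118
s[6] = 2(118) + 2(42) + 2 = 322
s[7] = 2(322) + 2(118) + 2 = 882

882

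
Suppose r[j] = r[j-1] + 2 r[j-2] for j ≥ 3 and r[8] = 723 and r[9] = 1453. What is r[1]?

Rearranging, r[j-2] = (r[j] - r[j-1]) / 2.
r[7] = (1453 - 723) / 2 = 730/2 = 365
r[6] = (723 - 365) / 2 = 358/2 = 179
r[5] = (365 - 179) / 2 = 186/2 = 93
r[4] = (179 - 93) / 2 = 86/2 = 43
r[3] = (93 - 43) / 2 = 50/2 = 25
r[2] = (43 - 25) / 2 = 18/2 = 9
r[1] = (25 - 9) / 2 = 16/2 = 8

8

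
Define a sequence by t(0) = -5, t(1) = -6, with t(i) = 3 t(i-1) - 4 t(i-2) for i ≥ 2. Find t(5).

t(2) = 3(-6) - 4(-5) = 2
t(3) = 3(2) - 4(-6) = 30
t(4) = 3(30) - 4(2) = 82
t(5) = 3(82) - 4(30) = 126

126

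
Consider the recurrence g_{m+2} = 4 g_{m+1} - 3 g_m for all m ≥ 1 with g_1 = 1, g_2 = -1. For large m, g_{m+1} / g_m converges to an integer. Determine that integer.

The characteristic equation is r^2 - 4r + 3 = 0, which factors as (r - 3)(r - 1) = 0.
So the roots are 3 and 1. Since |3| > |1| and the coefficient of 3^m is non-zero, the ratio tends to 3.

3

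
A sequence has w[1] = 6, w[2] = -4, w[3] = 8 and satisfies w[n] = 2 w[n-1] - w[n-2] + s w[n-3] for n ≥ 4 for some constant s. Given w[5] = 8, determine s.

w[4] = 20 + 6s
w[5] = 32 + 8s
So 32 + 8s = 8, giving s = -3.

-3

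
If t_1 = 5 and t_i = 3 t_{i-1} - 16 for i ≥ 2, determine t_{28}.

-22876792454953

The fixed point is -16/(1 - 3) = 8, so t_i - 8 = 3(t_{i-1} - 8).
Hence t_i = -3·3^{i-1} + 8.
t_{28} = -3·3^{27} + 8 = -3·7625597484987 + 8 = -22876792454953.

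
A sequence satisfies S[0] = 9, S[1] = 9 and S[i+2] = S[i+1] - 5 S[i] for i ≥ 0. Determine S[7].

S[2] = 9 - 5·9 = -36
S[3] = (-36) - 5·9 = -81
S[4] = (-81) - 5·(-36) = 99
S[5] = 99 - 5·(-81) = 504
S[6] = 504 - 5·99 = 9
S[7] = 9 - 5·504 = -2511

-2511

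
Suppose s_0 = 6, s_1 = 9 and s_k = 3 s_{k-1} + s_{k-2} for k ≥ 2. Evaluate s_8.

42477

s_2 = 3·9 + 6 = 33
s_3 = 3·33 + 9 = 108
s_4 = 3·108 + 33 = 357
s_5 = 3·357 + 108 = 1179
s_6 = 3·1179 + 357 = 3894
s_7 = 3·3894 + 1179 = 12861
s_8 = 3·12861 + 3894 = 42477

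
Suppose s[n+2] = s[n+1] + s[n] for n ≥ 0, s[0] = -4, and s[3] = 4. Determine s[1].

Let s[1] = v.
s[2] = -4 + v
s[3] = -4 + 2v
So -4 + 2v = 4, giving v = 4.

4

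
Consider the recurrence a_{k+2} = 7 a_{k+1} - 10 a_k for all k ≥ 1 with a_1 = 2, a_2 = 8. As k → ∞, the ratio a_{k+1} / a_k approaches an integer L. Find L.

5

The characteristic equation is r^2 - 7r + 10 = 0, which factors as (r - 5)(r - 2) = 0.
So the roots are 5 and 2. Since |5| > |2| and the coefficient of 5^k is non-zero, the ratio tends to 5.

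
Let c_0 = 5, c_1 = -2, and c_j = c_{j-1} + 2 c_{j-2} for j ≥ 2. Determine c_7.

c_2 = (-2) + 2·5 = 8
c_3 = 8 + 2·(-2) = 4
c_4 = 4 + 2·8 = 20
c_5 = 20 + 2·4 = 28
c_6 = 28 + 2·20 = 68
c_7 = 68 + 2·28 = 124

124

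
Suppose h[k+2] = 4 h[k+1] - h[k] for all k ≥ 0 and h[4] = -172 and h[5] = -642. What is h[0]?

Rearranging, h[k-2] = -(h[k] - 4 h[k-1]).
h[3] = -(-642 - 4*(-172)) = -46
h[2] = -(-172 - 4*(-46)) = -12
h[1] = -(-46 - 4*(-12)) = -2
h[0] = -(-12 - 4*(-2)) = 4

4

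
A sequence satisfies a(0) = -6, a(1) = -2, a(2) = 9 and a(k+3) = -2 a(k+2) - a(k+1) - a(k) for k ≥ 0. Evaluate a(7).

-82

a(3) = -2(9) - (-2) - (-6) = -10
a(4) = -2(-10) - 9 - (-2) = 13
a(5) = -2(13) - (-10) - 9 = -25
a(6) = -2(-25) - 13 - (-10) = 47
a(7) = -2(47) - (-25) - 13 = -82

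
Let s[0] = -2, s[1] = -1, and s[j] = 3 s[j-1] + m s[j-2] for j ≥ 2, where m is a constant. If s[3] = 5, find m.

-2

s[2] = -3 - 2m
s[3] = -9 - 7m
So -9 - 7m = 5, giving m = -2.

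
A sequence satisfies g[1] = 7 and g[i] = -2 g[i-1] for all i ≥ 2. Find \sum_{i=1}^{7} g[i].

301

g[2] = -2·7 = -14
g[3] = -2·(-14) = 28
g[4] = -2·28 = -56
g[5] = -2·(-56) = 112
g[6] = -2·112 = -224
g[7] = -2·(-224) = 448
Sum = 7 + (-14) + 28 + (-56) + 112 + (-224) + 448 = 301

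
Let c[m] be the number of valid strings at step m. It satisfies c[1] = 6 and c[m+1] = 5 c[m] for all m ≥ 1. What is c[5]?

3750

c[2] = 5·6 = 30
c[3] = 5·30 = 150
c[4] = 5·150 = 750
c[5] = 5·750 = 3750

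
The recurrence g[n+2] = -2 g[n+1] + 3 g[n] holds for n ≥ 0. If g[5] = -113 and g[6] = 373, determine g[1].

Rearranging, g[n-2] = (g[n] + 2 g[n-1]) / 3.
g[4] = (373 + 2(-113)) / 3 = 147/3 = 49
g[3] = (-113 + 2(49)) / 3 = -15/3 = -5
g[2] = (49 + 2(-5)) / 3 = 39/3 = 13
g[1] = (-5 + 2(13)) / 3 = 21/3 = 7

7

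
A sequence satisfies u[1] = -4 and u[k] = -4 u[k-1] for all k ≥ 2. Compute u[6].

4096

u[2] = -4·(-4) = 16
u[3] = -4·16 = -64
u[4] = -4·(-64) = 256
u[5] = -4·256 = -1024
u[6] = -4·(-1024) = 4096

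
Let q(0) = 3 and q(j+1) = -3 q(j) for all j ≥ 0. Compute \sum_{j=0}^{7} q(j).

q(1) = -3(3) = -9
q(2) = -3(-9) = 27
q(3) = -3(27) = -81
q(4) = -3(-81) = 243
q(5) = -3(243) = -729
q(6) = -3(-729) = 2187
q(7) = -3(2187) = -6561
Sum = 3 + (-9) + 27 + (-81) + 243 + (-729) + 2187 + (-6561) = -4920

-4920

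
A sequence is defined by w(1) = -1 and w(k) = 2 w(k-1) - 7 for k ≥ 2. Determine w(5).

w(2) = 2*(-1) - 7 = -9
w(3) = 2*(-9) - 7 = -25
w(4) = 2*(-25) - 7 = -57
w(5) = 2*(-57) - 7 = -121

-121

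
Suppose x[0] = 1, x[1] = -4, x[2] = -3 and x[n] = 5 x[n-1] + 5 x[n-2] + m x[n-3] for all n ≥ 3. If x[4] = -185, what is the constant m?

x[3] = -35 + m
x[4] = -190 + m
So -190 + m = -185, giving m = 5.

5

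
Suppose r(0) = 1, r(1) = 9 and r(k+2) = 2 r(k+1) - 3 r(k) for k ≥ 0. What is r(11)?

-2301

r(2) = 2·9 - 3·1 = 15
r(3) = 2·15 - 3·9 = 3
r(4) = 2·3 - 3·15 = -39
r(5) = 2·(-39) - 3·3 = -87
r(6) = 2·(-87) - 3·(-39) = -57
r(7) = 2·(-57) - 3·(-87) = 147
r(8) = 2·147 - 3·(-57) = 465
r(9) = 2·465 - 3·147 = 489
r(10) = 2·489 - 3·465 = -417
r(11) = 2·(-417) - 3·489 = -2301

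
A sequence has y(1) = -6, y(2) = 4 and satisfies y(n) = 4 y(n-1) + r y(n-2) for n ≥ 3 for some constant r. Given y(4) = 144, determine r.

y(3) = 16 - 6r
y(4) = 64 - 20r
So 64 - 20r = 144, giving r = -4.

-4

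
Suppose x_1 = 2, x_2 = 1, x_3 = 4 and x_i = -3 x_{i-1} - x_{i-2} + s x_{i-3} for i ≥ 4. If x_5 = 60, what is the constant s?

x_4 = -13 + 2s
x_5 = 35 - 5s
So 35 - 5s = 60, giving s = -5.

-5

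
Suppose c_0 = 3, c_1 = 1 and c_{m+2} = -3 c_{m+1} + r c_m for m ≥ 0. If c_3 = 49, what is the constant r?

c_2 = -3 + 3r
c_3 = 9 - 8r
So 9 - 8r = 49, giving r = -5.

-5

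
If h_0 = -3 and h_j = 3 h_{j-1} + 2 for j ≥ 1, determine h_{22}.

-62762119219

The fixed point is 2/(1 - 3) = -1, so h_j + 1 = 3(h_{j-1} + 1).
Hence h_j = -2·3^j - 1.
h_{22} = -2·3^{22} - 1 = -2·31381059609 - 1 = -62762119219.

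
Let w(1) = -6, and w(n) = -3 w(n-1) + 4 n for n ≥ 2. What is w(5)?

w(2) = -3(-6) + 8 = 26
w(3) = -3(26) + 12 = -66
w(4) = -3(-66) + 16 = 214
w(5) = -3(214) + 20 = -622

-622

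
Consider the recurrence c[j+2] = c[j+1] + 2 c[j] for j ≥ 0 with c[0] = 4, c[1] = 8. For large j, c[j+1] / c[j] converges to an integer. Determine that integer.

The characteristic equation is r^2 - r - 2 = 0, which factors as (r - 2)(r + 1) = 0.
So the roots are 2 and -1. Since |2| > |-1| and the coefficient of 2^j is non-zero, the ratio tends to 2.

2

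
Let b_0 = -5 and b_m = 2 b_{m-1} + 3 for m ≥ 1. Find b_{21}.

The fixed point is 3/(1 - 2) = -3, so b_m + 3 = 2(b_{m-1} + 3).
Hence b_m = -2·2^m - 3.
b_{21} = -2·2^{21} - 3 = -2·2097152 - 3 = -4194307.

-4194307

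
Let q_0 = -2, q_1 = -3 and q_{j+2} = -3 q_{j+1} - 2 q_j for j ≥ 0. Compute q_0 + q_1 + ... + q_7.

-425

q_2 = -3·(-3) - 2·(-2) = 13
q_3 = -3·13 - 2·(-3) = -33
q_4 = -3·(-33) - 2·13 = 73
q_5 = -3·73 - 2·(-33) = -153
q_6 = -3·(-153) - 2·73 = 313
q_7 = -3·313 - 2·(-153) = -633
Sum = (-2) + (-3) + 13 + (-33) + 73 + (-153) + 313 + (-633) = -425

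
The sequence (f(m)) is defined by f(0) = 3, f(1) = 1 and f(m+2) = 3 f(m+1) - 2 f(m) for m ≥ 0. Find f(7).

-251

f(2) = 3(1) - 2(3) = -3
f(3) = 3(-3) - 2(1) = -11
f(4) = 3(-11) - 2(-3) = -27
f(5) = 3(-27) - 2(-11) = -59
f(6) = 3(-59) - 2(-27) = -123
f(7) = 3(-123) - 2(-59) = -251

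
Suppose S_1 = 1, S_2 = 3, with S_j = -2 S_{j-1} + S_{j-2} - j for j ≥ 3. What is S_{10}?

3323

S_3 = -2*3 + 1 - 3 = -8
S_4 = -2*(-8) + 3 - 4 = 15
S_5 = -2*15 + (-8) - 5 = -43
S_6 = -2*(-43) + 15 - 6 = 95
S_7 = -2*95 + (-43) - 7 = -240
S_8 = -2*(-240) + 95 - 8 = 567
S_9 = -2*567 + (-240) - 9 = -1383
S_{10} = -2*(-1383) + 567 - 10 = 3323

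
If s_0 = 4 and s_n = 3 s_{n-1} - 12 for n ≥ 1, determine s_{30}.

-411782264189292

The fixed point is -12/(1 - 3) = 6, so s_n - 6 = 3(s_{n-1} - 6).
Hence s_n = -2·3^n + 6.
s_{30} = -2·3^{30} + 6 = -2·205891132094649 + 6 = -411782264189292.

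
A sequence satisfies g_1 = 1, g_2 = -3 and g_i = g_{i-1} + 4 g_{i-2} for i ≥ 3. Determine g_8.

g_3 = (-3) + 4·1 = 1
g_4 = 1 + 4·(-3) = -11
g_5 = (-11) + 4·1 = -7
g_6 = (-7) + 4·(-11) = -51
g_7 = (-51) + 4·(-7) = -79
g_8 = (-79) + 4·(-51) = -283

-283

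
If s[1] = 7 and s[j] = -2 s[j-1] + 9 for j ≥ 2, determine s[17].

The fixed point is 9/(1 + 2) = 3, so s[j] - 3 = -2(s[j-1] - 3).
Hence s[j] = 4·(-2)^{j-1} + 3.
s[17] = 4·(-2)^{16} + 3 = 4·65536 + 3 = 262147.

262147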